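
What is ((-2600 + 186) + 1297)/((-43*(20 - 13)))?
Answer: 1117/301 ≈ 3.7110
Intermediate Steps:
((-2600 + 186) + 1297)/((-43*(20 - 13))) = (-2414 + 1297)/((-43*7)) = -1117/(-301) = -1117*(-1/301) = 1117/301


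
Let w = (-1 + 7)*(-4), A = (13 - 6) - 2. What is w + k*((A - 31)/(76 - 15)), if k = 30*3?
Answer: -3804/61 ≈ -62.361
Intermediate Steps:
A = 5 (A = 7 - 2 = 5)
k = 90
w = -24 (w = 6*(-4) = -24)
w + k*((A - 31)/(76 - 15)) = -24 + 90*((5 - 31)/(76 - 15)) = -24 + 90*(-26/61) = -24 - 2340/61 = -3804/61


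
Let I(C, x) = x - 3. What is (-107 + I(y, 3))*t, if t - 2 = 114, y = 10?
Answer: -12412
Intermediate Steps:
t = 116 (t = 2 + 114 = 116)
I(C, x) = -3 + x
(-107 + I(y, 3))*t = (-107 + (-3 + 3))*116 = (-107 + 0)*116 = -107*116 = -12412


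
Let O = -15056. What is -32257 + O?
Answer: -47313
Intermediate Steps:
-32257 + O = -32257 - 15056 = -47313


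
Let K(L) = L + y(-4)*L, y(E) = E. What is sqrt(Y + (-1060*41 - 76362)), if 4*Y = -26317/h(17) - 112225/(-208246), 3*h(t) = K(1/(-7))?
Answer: I*sqrt(28773884282734262)/416492 ≈ 407.28*I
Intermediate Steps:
K(L) = -3*L (K(L) = L - 4*L = -3*L)
h(t) = 1/7 (h(t) = (-3/(-7))/3 = (-3*(-1/7))/3 = (1/3)*(3/7) = 1/7)
Y = -38362757649/832984 (Y = (-26317/1/7 - 112225/(-208246))/4 = (-26317*7 - 112225*(-1/208246))/4 = (-184219 + 112225/208246)/4 = (1/4)*(-38362757649/208246) = -38362757649/832984 ≈ -46055.)
sqrt(Y + (-1060*41 - 76362)) = sqrt(-38362757649/832984 + (-1060*41 - 76362)) = sqrt(-38362757649/832984 + (-43460 - 76362)) = sqrt(-38362757649/832984 - 119822) = sqrt(-138172566497/832984) = I*sqrt(28773884282734262)/416492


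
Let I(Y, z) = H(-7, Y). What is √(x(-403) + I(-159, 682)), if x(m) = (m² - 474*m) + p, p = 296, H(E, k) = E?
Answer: 2*√88430 ≈ 594.74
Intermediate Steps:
I(Y, z) = -7
x(m) = 296 + m² - 474*m (x(m) = (m² - 474*m) + 296 = 296 + m² - 474*m)
√(x(-403) + I(-159, 682)) = √((296 + (-403)² - 474*(-403)) - 7) = √((296 + 162409 + 191022) - 7) = √(353727 - 7) = √353720 = 2*√88430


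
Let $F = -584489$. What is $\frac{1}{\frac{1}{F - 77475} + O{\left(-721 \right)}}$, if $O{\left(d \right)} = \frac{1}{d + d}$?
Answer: $- \frac{477276044}{331703} \approx -1438.9$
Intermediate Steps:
$O{\left(d \right)} = \frac{1}{2 d}$
$\frac{1}{\frac{1}{F - 77475} + O{\left(-721 \right)}} = \frac{1}{\frac{1}{-584489 - 77475} + \frac{1}{2 \left(-721\right)}} = \frac{1}{\frac{1}{-584489 - 77475} + \frac{1}{2} \left(- \frac{1}{721}\right)} = \frac{1}{\frac{1}{-584489 - 77475} - \frac{1}{1442}} = \frac{1}{\frac{1}{-661964} - \frac{1}{1442}} = \frac{1}{- \frac{1}{661964} - \frac{1}{1442}} = \frac{1}{- \frac{331703}{477276044}} = - \frac{477276044}{331703}$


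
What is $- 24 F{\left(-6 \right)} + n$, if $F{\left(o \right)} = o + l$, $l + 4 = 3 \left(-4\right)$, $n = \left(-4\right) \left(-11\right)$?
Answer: $572$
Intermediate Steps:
$n = 44$
$l = -16$ ($l = -4 + 3 \left(-4\right) = -4 - 12 = -16$)
$F{\left(o \right)} = -16 + o$ ($F{\left(o \right)} = o - 16 = -16 + o$)
$- 24 F{\left(-6 \right)} + n = - 24 \left(-16 - 6\right) + 44 = \left(-24\right) \left(-22\right) + 44 = 528 + 44 = 572$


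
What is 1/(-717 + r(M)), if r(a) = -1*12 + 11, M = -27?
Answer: -1/718 ≈ -0.0013928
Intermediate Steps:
r(a) = -1 (r(a) = -12 + 11 = -1)
1/(-717 + r(M)) = 1/(-717 - 1) = 1/(-718) = -1/718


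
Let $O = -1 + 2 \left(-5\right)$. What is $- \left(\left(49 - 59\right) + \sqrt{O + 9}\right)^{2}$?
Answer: $-98 + 20 i \sqrt{2} \approx -98.0 + 28.284 i$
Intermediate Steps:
$O = -11$ ($O = -1 - 10 = -11$)
$- \left(\left(49 - 59\right) + \sqrt{O + 9}\right)^{2} = - \left(\left(49 - 59\right) + \sqrt{-11 + 9}\right)^{2} = - \left(-10 + \sqrt{-2}\right)^{2} = - \left(-10 + i \sqrt{2}\right)^{2}$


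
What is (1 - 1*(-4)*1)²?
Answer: 25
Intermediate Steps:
(1 - 1*(-4)*1)² = (1 + 4*1)² = (1 + 4)² = 5² = 25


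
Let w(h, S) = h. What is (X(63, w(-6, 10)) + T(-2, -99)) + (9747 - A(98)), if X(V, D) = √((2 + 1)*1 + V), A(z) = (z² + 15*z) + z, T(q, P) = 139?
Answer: -1286 + √66 ≈ -1277.9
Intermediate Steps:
A(z) = z² + 16*z
X(V, D) = √(3 + V) (X(V, D) = √(3*1 + V) = √(3 + V))
(X(63, w(-6, 10)) + T(-2, -99)) + (9747 - A(98)) = (√(3 + 63) + 139) + (9747 - 98*(16 + 98)) = (√66 + 139) + (9747 - 98*114) = (139 + √66) + (9747 - 1*11172) = (139 + √66) + (9747 - 11172) = (139 + √66) - 1425 = -1286 + √66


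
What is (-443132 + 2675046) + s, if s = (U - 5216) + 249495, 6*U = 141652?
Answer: 7499405/3 ≈ 2.4998e+6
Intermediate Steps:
U = 70826/3 (U = (⅙)*141652 = 70826/3 ≈ 23609.)
s = 803663/3 (s = (70826/3 - 5216) + 249495 = 55178/3 + 249495 = 803663/3 ≈ 2.6789e+5)
(-443132 + 2675046) + s = (-443132 + 2675046) + 803663/3 = 2231914 + 803663/3 = 7499405/3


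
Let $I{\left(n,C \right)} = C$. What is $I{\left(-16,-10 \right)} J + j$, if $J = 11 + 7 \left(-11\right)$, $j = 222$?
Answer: $882$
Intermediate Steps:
$J = -66$ ($J = 11 - 77 = -66$)
$I{\left(-16,-10 \right)} J + j = \left(-10\right) \left(-66\right) + 222 = 660 + 222 = 882$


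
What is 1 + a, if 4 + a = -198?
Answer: -201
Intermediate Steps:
a = -202 (a = -4 - 198 = -202)
1 + a = 1 - 202 = -201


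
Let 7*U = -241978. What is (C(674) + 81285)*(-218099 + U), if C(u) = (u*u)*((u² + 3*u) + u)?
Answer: -52451579214421821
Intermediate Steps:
U = -241978/7 (U = (⅐)*(-241978) = -241978/7 ≈ -34568.)
C(u) = u²*(u² + 4*u)
(C(674) + 81285)*(-218099 + U) = (674³*(4 + 674) + 81285)*(-218099 - 241978/7) = (306182024*678 + 81285)*(-1768671/7) = (207591412272 + 81285)*(-1768671/7) = 207591493557*(-1768671/7) = -52451579214421821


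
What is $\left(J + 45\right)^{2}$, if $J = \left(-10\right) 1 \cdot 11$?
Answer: $4225$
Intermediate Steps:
$J = -110$ ($J = \left(-10\right) 11 = -110$)
$\left(J + 45\right)^{2} = \left(-110 + 45\right)^{2} = \left(-65\right)^{2} = 4225$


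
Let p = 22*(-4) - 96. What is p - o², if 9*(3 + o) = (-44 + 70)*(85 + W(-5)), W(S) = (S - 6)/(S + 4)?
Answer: -678985/9 ≈ -75443.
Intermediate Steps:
W(S) = (-6 + S)/(4 + S)
p = -184 (p = -88 - 96 = -184)
o = 823/3 (o = -3 + ((-44 + 70)*(85 + (-6 - 5)/(4 - 5)))/9 = -3 + (26*(85 - 11/(-1)))/9 = -3 + (26*(85 - 1*(-11)))/9 = -3 + (26*(85 + 11))/9 = -3 + (26*96)/9 = -3 + (⅑)*2496 = -3 + 832/3 = 823/3 ≈ 274.33)
p - o² = -184 - (823/3)² = -184 - 1*677329/9 = -184 - 677329/9 = -678985/9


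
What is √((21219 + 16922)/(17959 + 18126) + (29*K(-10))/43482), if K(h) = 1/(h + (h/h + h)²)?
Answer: √13117720270514723902290/111402405870 ≈ 1.0281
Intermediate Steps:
K(h) = 1/(h + (1 + h)²)
√((21219 + 16922)/(17959 + 18126) + (29*K(-10))/43482) = √((21219 + 16922)/(17959 + 18126) + (29/(-10 + (1 - 10)²))/43482) = √(38141/36085 + (29/(-10 + (-9)²))*(1/43482)) = √(38141*(1/36085) + (29/(-10 + 81))*(1/43482)) = √(38141/36085 + (29/71)*(1/43482)) = √(38141/36085 + 29/3087222) = √(117750780767/111402405870) = √13117720270514723902290/111402405870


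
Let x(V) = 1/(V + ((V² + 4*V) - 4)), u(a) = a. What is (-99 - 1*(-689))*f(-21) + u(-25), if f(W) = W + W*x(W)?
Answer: -2067085/166 ≈ -12452.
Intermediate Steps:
x(V) = 1/(-4 + V² + 5*V) (x(V) = 1/(V + (-4 + V² + 4*V)) = 1/(-4 + V² + 5*V))
f(W) = W + W/(-4 + W² + 5*W)
(-99 - 1*(-689))*f(-21) + u(-25) = (-99 - 1*(-689))*(-21*(-3 + (-21)² + 5*(-21))/(-4 + (-21)² + 5*(-21))) - 25 = (-99 + 689)*(-21*(-3 + 441 - 105)/(-4 + 441 - 105)) - 25 = 590*(-21*333/332) - 25 = 590*(-21*1/332*333) - 25 = 590*(-6993/332) - 25 = -2062935/166 - 25 = -2067085/166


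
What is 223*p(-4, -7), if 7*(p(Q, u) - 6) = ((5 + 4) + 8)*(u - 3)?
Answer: -28544/7 ≈ -4077.7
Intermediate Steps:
p(Q, u) = -9/7 + 17*u/7 (p(Q, u) = 6 + (((5 + 4) + 8)*(u - 3))/7 = 6 + ((9 + 8)*(-3 + u))/7 = 6 + (17*(-3 + u))/7 = 6 + (-51 + 17*u)/7 = 6 + (-51/7 + 17*u/7) = -9/7 + 17*u/7)
223*p(-4, -7) = 223*(-9/7 + (17/7)*(-7)) = 223*(-9/7 - 17) = 223*(-128/7) = -28544/7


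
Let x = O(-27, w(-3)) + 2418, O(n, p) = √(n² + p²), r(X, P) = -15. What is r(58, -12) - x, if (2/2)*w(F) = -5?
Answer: -2433 - √754 ≈ -2460.5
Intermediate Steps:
w(F) = -5
x = 2418 + √754 (x = √((-27)² + (-5)²) + 2418 = √(729 + 25) + 2418 = √754 + 2418 = 2418 + √754 ≈ 2445.5)
r(58, -12) - x = -15 - (2418 + √754) = -15 + (-2418 - √754) = -2433 - √754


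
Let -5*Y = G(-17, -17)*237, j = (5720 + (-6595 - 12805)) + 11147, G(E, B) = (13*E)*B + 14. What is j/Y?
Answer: 12665/893727 ≈ 0.014171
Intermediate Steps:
G(E, B) = 14 + 13*B*E (G(E, B) = 13*B*E + 14 = 14 + 13*B*E)
j = -2533 (j = (5720 - 19400) + 11147 = -13680 + 11147 = -2533)
Y = -893727/5 (Y = -(14 + 13*(-17)*(-17))*237/5 = -(14 + 3757)*237/5 = -3771*237/5 = -⅕*893727 = -893727/5 ≈ -1.7875e+5)
j/Y = -2533/(-893727/5) = -2533*(-5/893727) = 12665/893727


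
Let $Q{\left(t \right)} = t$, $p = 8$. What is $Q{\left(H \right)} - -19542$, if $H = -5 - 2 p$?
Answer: $19521$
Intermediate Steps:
$H = -21$ ($H = -5 - 16 = -21$)
$Q{\left(H \right)} - -19542 = -21 - -19542 = -21 + 19542 = 19521$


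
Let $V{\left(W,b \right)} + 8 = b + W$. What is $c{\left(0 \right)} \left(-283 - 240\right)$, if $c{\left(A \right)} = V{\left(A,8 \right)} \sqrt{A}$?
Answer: $0$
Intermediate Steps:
$V{\left(W,b \right)} = -8 + W + b$ ($V{\left(W,b \right)} = -8 + \left(b + W\right) = -8 + \left(W + b\right) = -8 + W + b$)
$c{\left(A \right)} = A^{\frac{3}{2}}$ ($c{\left(A \right)} = \left(-8 + A + 8\right) \sqrt{A} = A \sqrt{A} = A^{\frac{3}{2}}$)
$c{\left(0 \right)} \left(-283 - 240\right) = 0^{\frac{3}{2}} \left(-283 - 240\right) = 0 \left(-523\right) = 0$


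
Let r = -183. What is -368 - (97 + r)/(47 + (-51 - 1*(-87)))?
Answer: -30458/83 ≈ -366.96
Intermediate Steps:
-368 - (97 + r)/(47 + (-51 - 1*(-87))) = -368 - (97 - 183)/(47 + (-51 - 1*(-87))) = -368 - (-86)/(47 + (-51 + 87)) = -368 - (-86)/(47 + 36) = -368 - (-86)/83 = -368 - 1*(-86/83) = -368 + 86/83 = -30458/83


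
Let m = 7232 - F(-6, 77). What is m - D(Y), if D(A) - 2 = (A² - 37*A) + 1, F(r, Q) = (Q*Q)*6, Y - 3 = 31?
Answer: -28243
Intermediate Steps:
Y = 34 (Y = 3 + 31 = 34)
F(r, Q) = 6*Q² (F(r, Q) = Q²*6 = 6*Q²)
D(A) = 3 + A² - 37*A (D(A) = 2 + ((A² - 37*A) + 1) = 2 + (1 + A² - 37*A) = 3 + A² - 37*A)
m = -28342 (m = 7232 - 6*77² = 7232 - 6*5929 = 7232 - 1*35574 = 7232 - 35574 = -28342)
m - D(Y) = -28342 - (3 + 34² - 37*34) = -28342 - (3 + 1156 - 1258) = -28342 - 1*(-99) = -28342 + 99 = -28243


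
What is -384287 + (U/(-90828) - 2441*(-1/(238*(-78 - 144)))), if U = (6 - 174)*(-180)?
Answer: -17075838897773/44435076 ≈ -3.8429e+5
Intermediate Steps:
U = 30240 (U = -168*(-180) = 30240)
-384287 + (U/(-90828) - 2441*(-1/(238*(-78 - 144)))) = -384287 + (30240/(-90828) - 2441*(-1/(238*(-78 - 144)))) = -384287 + (30240*(-1/90828) - 2441/((-222*(-238)))) = -384287 + (-280/841 - 2441/52836) = -384287 - 16846961/44435076 = -17075838897773/44435076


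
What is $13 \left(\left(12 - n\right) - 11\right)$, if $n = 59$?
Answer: $-754$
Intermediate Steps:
$13 \left(\left(12 - n\right) - 11\right) = 13 \left(\left(12 - 59\right) - 11\right) = 13 \left(-47 - 11\right) = 13 \left(-58\right) = -754$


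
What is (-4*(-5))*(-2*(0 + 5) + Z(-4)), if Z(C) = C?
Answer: -280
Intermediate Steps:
(-4*(-5))*(-2*(0 + 5) + Z(-4)) = (-4*(-5))*(-2*(0 + 5) - 4) = 20*(-2*5 - 4) = 20*(-10 - 4) = 20*(-14) = -280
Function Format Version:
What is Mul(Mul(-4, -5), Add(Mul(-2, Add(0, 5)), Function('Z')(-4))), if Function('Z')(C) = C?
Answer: -280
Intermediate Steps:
Mul(Mul(-4, -5), Add(Mul(-2, Add(0, 5)), Function('Z')(-4))) = Mul(Mul(-4, -5), Add(Mul(-2, Add(0, 5)), -4)) = Mul(20, Add(Mul(-2, 5), -4)) = Mul(20, Add(-10, -4)) = Mul(20, -14) = -280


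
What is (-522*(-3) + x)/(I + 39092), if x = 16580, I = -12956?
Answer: 9073/13068 ≈ 0.69429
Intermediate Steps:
(-522*(-3) + x)/(I + 39092) = (-522*(-3) + 16580)/(-12956 + 39092) = (1566 + 16580)/26136 = 18146*(1/26136) = 9073/13068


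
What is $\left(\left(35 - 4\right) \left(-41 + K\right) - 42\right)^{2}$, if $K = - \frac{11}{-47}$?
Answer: $\frac{3766276900}{2209} \approx 1.705 \cdot 10^{6}$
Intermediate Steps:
$K = \frac{11}{47}$ ($K = \left(-11\right) \left(- \frac{1}{47}\right) = \frac{11}{47} \approx 0.23404$)
$\left(\left(35 - 4\right) \left(-41 + K\right) - 42\right)^{2} = \left(\left(35 - 4\right) \left(-41 + \frac{11}{47}\right) - 42\right)^{2} = \left(31 \left(- \frac{1916}{47}\right) - 42\right)^{2} = \left(- \frac{59396}{47} - 42\right)^{2} = \left(- \frac{61370}{47}\right)^{2} = \frac{3766276900}{2209}$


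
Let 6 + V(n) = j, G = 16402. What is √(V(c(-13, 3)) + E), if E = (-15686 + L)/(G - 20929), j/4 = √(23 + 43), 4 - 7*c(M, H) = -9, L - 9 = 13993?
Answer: √(-12815434 + 9108324*√66)/1509 ≈ 5.1834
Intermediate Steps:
L = 14002 (L = 9 + 13993 = 14002)
c(M, H) = 13/7 (c(M, H) = 4/7 - ⅐*(-9) = 4/7 + 9/7 = 13/7)
j = 4*√66 (j = 4*√(23 + 43) = 4*√66 ≈ 32.496)
V(n) = -6 + 4*√66
E = 1684/4527 (E = (-15686 + 14002)/(16402 - 20929) = -1684/(-4527) = -1684*(-1/4527) = 1684/4527 ≈ 0.37199)
√(V(c(-13, 3)) + E) = √((-6 + 4*√66) + 1684/4527) = √(-25478/4527 + 4*√66)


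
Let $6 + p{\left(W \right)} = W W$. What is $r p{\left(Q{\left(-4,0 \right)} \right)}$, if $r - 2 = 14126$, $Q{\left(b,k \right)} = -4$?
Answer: $141280$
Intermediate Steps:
$p{\left(W \right)} = -6 + W^{2}$ ($p{\left(W \right)} = -6 + W W = -6 + W^{2}$)
$r = 14128$ ($r = 2 + 14126 = 14128$)
$r p{\left(Q{\left(-4,0 \right)} \right)} = 14128 \left(-6 + \left(-4\right)^{2}\right) = 14128 \left(-6 + 16\right) = 14128 \cdot 10 = 141280$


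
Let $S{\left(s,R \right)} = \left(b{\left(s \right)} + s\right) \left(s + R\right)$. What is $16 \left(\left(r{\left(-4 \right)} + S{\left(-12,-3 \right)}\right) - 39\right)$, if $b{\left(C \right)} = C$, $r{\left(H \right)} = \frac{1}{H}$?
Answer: $5132$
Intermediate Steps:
$S{\left(s,R \right)} = 2 s \left(R + s\right)$ ($S{\left(s,R \right)} = \left(s + s\right) \left(s + R\right) = 2 s \left(R + s\right)$)
$16 \left(\left(r{\left(-4 \right)} + S{\left(-12,-3 \right)}\right) - 39\right) = 16 \left(\left(\frac{1}{-4} + 2 \left(-12\right) \left(-3 - 12\right)\right) - 39\right) = 16 \left(\left(- \frac{1}{4} + 2 \left(-12\right) \left(-15\right)\right) - 39\right) = 16 \left(\left(- \frac{1}{4} + 360\right) - 39\right) = 16 \left(\frac{1439}{4} - 39\right) = 16 \cdot \frac{1283}{4} = 5132$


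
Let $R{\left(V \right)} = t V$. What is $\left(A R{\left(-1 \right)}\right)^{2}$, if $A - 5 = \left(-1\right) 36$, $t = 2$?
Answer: $3844$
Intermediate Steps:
$A = -31$ ($A = 5 - 36 = -31$)
$R{\left(V \right)} = 2 V$
$\left(A R{\left(-1 \right)}\right)^{2} = \left(- 31 \cdot 2 \left(-1\right)\right)^{2} = \left(\left(-31\right) \left(-2\right)\right)^{2} = 62^{2} = 3844$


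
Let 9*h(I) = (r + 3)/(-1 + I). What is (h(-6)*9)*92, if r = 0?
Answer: -276/7 ≈ -39.429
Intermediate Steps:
h(I) = 1/(3*(-1 + I)) (h(I) = ((0 + 3)/(-1 + I))/9 = (3/(-1 + I))/9 = 1/(3*(-1 + I)))
(h(-6)*9)*92 = ((1/(3*(-1 - 6)))*9)*92 = (((⅓)/(-7))*9)*92 = (((⅓)*(-⅐))*9)*92 = -1/21*9*92 = -3/7*92 = -276/7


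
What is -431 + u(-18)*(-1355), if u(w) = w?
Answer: 23959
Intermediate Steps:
-431 + u(-18)*(-1355) = -431 - 18*(-1355) = -431 + 24390 = 23959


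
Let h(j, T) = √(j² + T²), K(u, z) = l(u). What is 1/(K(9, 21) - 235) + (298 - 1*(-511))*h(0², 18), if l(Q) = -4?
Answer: 3480317/239 ≈ 14562.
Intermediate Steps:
K(u, z) = -4
h(j, T) = √(T² + j²)
1/(K(9, 21) - 235) + (298 - 1*(-511))*h(0², 18) = 1/(-4 - 235) + (298 - 1*(-511))*√(18² + (0²)²) = 1/(-239) + (298 + 511)*√(324 + 0²) = -1/239 + 809*√(324 + 0) = -1/239 + 809*√324 = -1/239 + 809*18 = -1/239 + 14562 = 3480317/239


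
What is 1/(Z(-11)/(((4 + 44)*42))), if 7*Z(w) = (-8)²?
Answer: 441/2 ≈ 220.50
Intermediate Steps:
Z(w) = 64/7 (Z(w) = (⅐)*(-8)² = (⅐)*64 = 64/7)
1/(Z(-11)/(((4 + 44)*42))) = 1/(64/(7*(((4 + 44)*42)))) = 1/(64/(7*((48*42)))) = 1/((64/7)/2016) = 1/((64/7)*(1/2016)) = 1/(2/441) = 441/2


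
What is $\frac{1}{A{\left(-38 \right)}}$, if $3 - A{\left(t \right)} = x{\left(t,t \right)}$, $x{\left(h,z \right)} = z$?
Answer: $\frac{1}{41} \approx 0.02439$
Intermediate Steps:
$A{\left(t \right)} = 3 - t$
$\frac{1}{A{\left(-38 \right)}} = \frac{1}{3 - -38} = \frac{1}{3 + 38} = \frac{1}{41}$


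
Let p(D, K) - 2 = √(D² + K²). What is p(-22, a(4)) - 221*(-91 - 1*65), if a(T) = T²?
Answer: 34478 + 2*√185 ≈ 34505.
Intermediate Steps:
p(D, K) = 2 + √(D² + K²)
p(-22, a(4)) - 221*(-91 - 1*65) = (2 + √((-22)² + (4²)²)) - 221*(-91 - 1*65) = (2 + √(484 + 16²)) - 221*(-91 - 65) = (2 + √(484 + 256)) - 221*(-156) = (2 + √740) + 34476 = (2 + 2*√185) + 34476 = 34478 + 2*√185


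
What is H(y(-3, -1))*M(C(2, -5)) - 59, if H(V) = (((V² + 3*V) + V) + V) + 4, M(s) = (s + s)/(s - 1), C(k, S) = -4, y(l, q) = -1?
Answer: -59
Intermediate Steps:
M(s) = 2*s/(-1 + s) (M(s) = (2*s)/(-1 + s) = 2*s/(-1 + s))
H(V) = 4 + V² + 5*V (H(V) = ((V² + 4*V) + V) + 4 = (V² + 5*V) + 4 = 4 + V² + 5*V)
H(y(-3, -1))*M(C(2, -5)) - 59 = (4 + (-1)² + 5*(-1))*(2*(-4)/(-1 - 4)) - 59 = (4 + 1 - 5)*(2*(-4)/(-5)) - 59 = 0*(2*(-4)*(-⅕)) - 59 = 0*(8/5) - 59 = 0 - 59 = -59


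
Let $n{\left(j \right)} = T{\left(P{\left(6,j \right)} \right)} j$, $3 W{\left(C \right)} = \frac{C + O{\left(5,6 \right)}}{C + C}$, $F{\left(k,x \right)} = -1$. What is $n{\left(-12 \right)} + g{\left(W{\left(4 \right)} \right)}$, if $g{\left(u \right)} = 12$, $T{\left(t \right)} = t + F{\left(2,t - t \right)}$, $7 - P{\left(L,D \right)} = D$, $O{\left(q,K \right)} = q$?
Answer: $-204$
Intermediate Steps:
$W{\left(C \right)} = \frac{5 + C}{6 C}$ ($W{\left(C \right)} = \frac{\left(C + 5\right) \frac{1}{C + C}}{3} = \frac{\left(5 + C\right) \frac{1}{2 C}}{3} = \frac{\frac{1}{2} \frac{1}{C} \left(5 + C\right)}{3} = \frac{5 + C}{6 C}$)
$P{\left(L,D \right)} = 7 - D$
$T{\left(t \right)} = -1 + t$ ($T{\left(t \right)} = t - 1 = -1 + t$)
$n{\left(j \right)} = j \left(6 - j\right)$ ($n{\left(j \right)} = \left(-1 - \left(-7 + j\right)\right) j = \left(6 - j\right) j = j \left(6 - j\right)$)
$n{\left(-12 \right)} + g{\left(W{\left(4 \right)} \right)} = - 12 \left(6 - -12\right) + 12 = - 12 \left(6 + 12\right) + 12 = \left(-12\right) 18 + 12 = -216 + 12 = -204$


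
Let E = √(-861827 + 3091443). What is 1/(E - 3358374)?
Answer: -1679187/5639336847130 - √139351/2819668423565 ≈ -2.9790e-7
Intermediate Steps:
E = 4*√139351 (E = √2229616 = 4*√139351 ≈ 1493.2)
1/(E - 3358374) = 1/(4*√139351 - 3358374) = 1/(-3358374 + 4*√139351)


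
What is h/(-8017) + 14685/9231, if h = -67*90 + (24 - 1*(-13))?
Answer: 57683676/24668309 ≈ 2.3384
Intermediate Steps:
h = -5993 (h = -6030 + (24 + 13) = -6030 + 37 = -5993)
h/(-8017) + 14685/9231 = -5993/(-8017) + 14685/9231 = -5993*(-1/8017) + 14685*(1/9231) = 5993/8017 + 4895/3077 = 57683676/24668309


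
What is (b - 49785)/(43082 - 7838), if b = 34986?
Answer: -4933/11748 ≈ -0.41990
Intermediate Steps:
(b - 49785)/(43082 - 7838) = (34986 - 49785)/(43082 - 7838) = -14799/35244 = -14799*1/35244 = -4933/11748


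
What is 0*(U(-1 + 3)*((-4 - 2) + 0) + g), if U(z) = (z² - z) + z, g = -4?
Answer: 0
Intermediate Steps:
U(z) = z²
0*(U(-1 + 3)*((-4 - 2) + 0) + g) = 0*((-1 + 3)²*((-4 - 2) + 0) - 4) = 0*(2²*(-6 + 0) - 4) = 0*(4*(-6) - 4) = 0*(-24 - 4) = 0*(-28) = 0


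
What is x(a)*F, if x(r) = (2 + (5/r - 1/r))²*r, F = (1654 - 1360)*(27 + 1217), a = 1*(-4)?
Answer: -1462944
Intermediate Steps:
a = -4
F = 365736 (F = 294*1244 = 365736)
x(r) = r*(2 + 4/r)² (x(r) = (2 + 4/r)²*r = r*(2 + 4/r)²)
x(a)*F = (4*(2 - 4)²/(-4))*365736 = (4*(-¼)*(-2)²)*365736 = (4*(-¼)*4)*365736 = -4*365736 = -1462944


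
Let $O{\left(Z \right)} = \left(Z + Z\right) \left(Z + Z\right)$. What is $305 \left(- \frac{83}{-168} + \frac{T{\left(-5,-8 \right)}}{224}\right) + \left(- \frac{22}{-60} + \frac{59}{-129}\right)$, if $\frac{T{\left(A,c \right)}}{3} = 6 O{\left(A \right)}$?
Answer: $\frac{93965699}{36120} \approx 2601.5$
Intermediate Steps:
$O{\left(Z \right)} = 4 Z^{2}$ ($O{\left(Z \right)} = 2 Z 2 Z = 4 Z^{2}$)
$T{\left(A,c \right)} = 72 A^{2}$ ($T{\left(A,c \right)} = 3 \cdot 6 \cdot 4 A^{2} = 3 \cdot 24 A^{2} = 72 A^{2}$)
$305 \left(- \frac{83}{-168} + \frac{T{\left(-5,-8 \right)}}{224}\right) + \left(- \frac{22}{-60} + \frac{59}{-129}\right) = 305 \left(- \frac{83}{-168} + \frac{72 \left(-5\right)^{2}}{224}\right) + \left(- \frac{22}{-60} + \frac{59}{-129}\right) = 305 \left(\left(-83\right) \left(- \frac{1}{168}\right) + 72 \cdot 25 \cdot \frac{1}{224}\right) + \left(\left(-22\right) \left(- \frac{1}{60}\right) + 59 \left(- \frac{1}{129}\right)\right) = 305 \left(\frac{83}{168} + 1800 \cdot \frac{1}{224}\right) + \left(\frac{11}{30} - \frac{59}{129}\right) = 305 \left(\frac{83}{168} + \frac{225}{28}\right) - \frac{39}{430} = 305 \cdot \frac{1433}{168} - \frac{39}{430} = \frac{437065}{168} - \frac{39}{430} = \frac{93965699}{36120}$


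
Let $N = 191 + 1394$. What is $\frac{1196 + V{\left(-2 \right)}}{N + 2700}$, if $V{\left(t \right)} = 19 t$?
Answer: $\frac{1158}{4285} \approx 0.27025$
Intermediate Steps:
$N = 1585$
$\frac{1196 + V{\left(-2 \right)}}{N + 2700} = \frac{1196 + 19 \left(-2\right)}{1585 + 2700} = \frac{1196 - 38}{4285} = 1158 \cdot \frac{1}{4285} = \frac{1158}{4285}$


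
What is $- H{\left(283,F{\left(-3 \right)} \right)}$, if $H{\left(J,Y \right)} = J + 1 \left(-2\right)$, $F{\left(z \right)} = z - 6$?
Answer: $-281$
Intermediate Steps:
$F{\left(z \right)} = -6 + z$
$H{\left(J,Y \right)} = -2 + J$ ($H{\left(J,Y \right)} = J - 2 = -2 + J$)
$- H{\left(283,F{\left(-3 \right)} \right)} = - (-2 + 283) = \left(-1\right) 281 = -281$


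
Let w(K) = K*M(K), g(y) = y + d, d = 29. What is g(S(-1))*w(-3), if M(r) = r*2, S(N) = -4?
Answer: 450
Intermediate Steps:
M(r) = 2*r
g(y) = 29 + y (g(y) = y + 29 = 29 + y)
w(K) = 2*K² (w(K) = K*(2*K) = 2*K²)
g(S(-1))*w(-3) = (29 - 4)*(2*(-3)²) = 25*(2*9) = 25*18 = 450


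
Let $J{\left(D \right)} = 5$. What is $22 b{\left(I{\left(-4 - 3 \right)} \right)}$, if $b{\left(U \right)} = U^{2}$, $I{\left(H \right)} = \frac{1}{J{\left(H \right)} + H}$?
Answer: $\frac{11}{2} \approx 5.5$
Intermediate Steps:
$I{\left(H \right)} = \frac{1}{5 + H}$
$22 b{\left(I{\left(-4 - 3 \right)} \right)} = 22 \left(\frac{1}{5 - 7}\right)^{2} = 22 \left(\frac{1}{-2}\right)^{2} = 22 \left(- \frac{1}{2}\right)^{2} = 22 \cdot \frac{1}{4} = \frac{11}{2}$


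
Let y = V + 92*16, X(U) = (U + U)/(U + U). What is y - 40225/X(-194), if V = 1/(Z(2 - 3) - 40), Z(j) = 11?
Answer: -1123838/29 ≈ -38753.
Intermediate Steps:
X(U) = 1 (X(U) = (2*U)/((2*U)) = (2*U)*(1/(2*U)) = 1)
V = -1/29 (V = 1/(11 - 40) = 1/(-29) = -1/29 ≈ -0.034483)
y = 42687/29 (y = -1/29 + 92*16 = -1/29 + 1472 = 42687/29 ≈ 1472.0)
y - 40225/X(-194) = 42687/29 - 40225/1 = 42687/29 - 40225*1 = 42687/29 - 40225 = -1123838/29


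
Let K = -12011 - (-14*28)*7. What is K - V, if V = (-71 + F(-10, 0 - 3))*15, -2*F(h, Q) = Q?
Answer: -16449/2 ≈ -8224.5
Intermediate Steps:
F(h, Q) = -Q/2
K = -9267 (K = -12011 - (-392)*7 = -12011 - 1*(-2744) = -12011 + 2744 = -9267)
V = -2085/2 (V = (-71 - (0 - 3)/2)*15 = (-71 - ½*(-3))*15 = (-71 + 3/2)*15 = -139/2*15 = -2085/2 ≈ -1042.5)
K - V = -9267 - 1*(-2085/2) = -9267 + 2085/2 = -16449/2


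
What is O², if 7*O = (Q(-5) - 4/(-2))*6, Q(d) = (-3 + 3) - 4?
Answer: 144/49 ≈ 2.9388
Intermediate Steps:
Q(d) = -4 (Q(d) = 0 - 4 = -4)
O = -12/7 (O = ((-4 - 4/(-2))*6)/7 = ((-4 - 4*(-½))*6)/7 = ((-4 + 2)*6)/7 = (-2*6)/7 = (⅐)*(-12) = -12/7 ≈ -1.7143)
O² = (-12/7)² = 144/49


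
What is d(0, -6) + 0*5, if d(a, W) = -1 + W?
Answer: -7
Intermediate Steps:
d(0, -6) + 0*5 = (-1 - 6) + 0*5 = -7 + 0 = -7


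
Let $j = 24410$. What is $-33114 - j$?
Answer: $-57524$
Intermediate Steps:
$-33114 - j = -33114 - 24410 = -57524$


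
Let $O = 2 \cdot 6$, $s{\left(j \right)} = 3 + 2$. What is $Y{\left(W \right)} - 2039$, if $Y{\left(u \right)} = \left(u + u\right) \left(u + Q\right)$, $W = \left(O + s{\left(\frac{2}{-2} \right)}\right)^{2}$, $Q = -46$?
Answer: $138415$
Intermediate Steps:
$s{\left(j \right)} = 5$
$O = 12$
$W = 289$ ($W = \left(12 + 5\right)^{2} = 17^{2} = 289$)
$Y{\left(u \right)} = 2 u \left(-46 + u\right)$ ($Y{\left(u \right)} = \left(u + u\right) \left(u - 46\right) = 2 u \left(-46 + u\right)$)
$Y{\left(W \right)} - 2039 = 2 \cdot 289 \left(-46 + 289\right) - 2039 = 2 \cdot 289 \cdot 243 - 2039 = 140454 - 2039 = 138415$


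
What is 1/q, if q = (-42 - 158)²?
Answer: 1/40000 ≈ 2.5000e-5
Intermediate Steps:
q = 40000 (q = (-200)² = 40000)
1/q = 1/40000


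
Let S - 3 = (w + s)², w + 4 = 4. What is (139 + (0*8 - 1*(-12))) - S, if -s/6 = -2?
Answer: 4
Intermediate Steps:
s = 12 (s = -6*(-2) = 12)
w = 0 (w = -4 + 4 = 0)
S = 147 (S = 3 + (0 + 12)² = 3 + 12² = 3 + 144 = 147)
(139 + (0*8 - 1*(-12))) - S = (139 + (0*8 - 1*(-12))) - 1*147 = (139 + (0 + 12)) - 147 = (139 + 12) - 147 = 151 - 147 = 4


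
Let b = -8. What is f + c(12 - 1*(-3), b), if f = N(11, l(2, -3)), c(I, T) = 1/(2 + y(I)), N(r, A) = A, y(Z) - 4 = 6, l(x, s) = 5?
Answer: 61/12 ≈ 5.0833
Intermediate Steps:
y(Z) = 10 (y(Z) = 4 + 6 = 10)
c(I, T) = 1/12 (c(I, T) = 1/(2 + 10) = 1/12)
f = 5
f + c(12 - 1*(-3), b) = 5 + 1/12 = 61/12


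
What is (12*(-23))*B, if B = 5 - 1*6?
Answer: 276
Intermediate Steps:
B = -1 (B = 5 - 6 = -1)
(12*(-23))*B = (12*(-23))*(-1) = -276*(-1) = 276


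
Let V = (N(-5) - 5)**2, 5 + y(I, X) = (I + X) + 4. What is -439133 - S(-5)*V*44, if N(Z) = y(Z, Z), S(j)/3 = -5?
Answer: -270173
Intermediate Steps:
S(j) = -15 (S(j) = 3*(-5) = -15)
y(I, X) = -1 + I + X (y(I, X) = -5 + ((I + X) + 4) = -5 + (4 + I + X) = -1 + I + X)
N(Z) = -1 + 2*Z (N(Z) = -1 + Z + Z = -1 + 2*Z)
V = 256 (V = ((-1 + 2*(-5)) - 5)**2 = ((-1 - 10) - 5)**2 = (-11 - 5)**2 = (-16)**2 = 256)
-439133 - S(-5)*V*44 = -439133 - (-15*256)*44 = -439133 - (-3840)*44 = -439133 - 1*(-168960) = -439133 + 168960 = -270173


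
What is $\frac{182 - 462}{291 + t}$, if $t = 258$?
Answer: $- \frac{280}{549} \approx -0.51002$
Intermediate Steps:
$\frac{182 - 462}{291 + t} = \frac{182 - 462}{291 + 258} = - \frac{280}{549}$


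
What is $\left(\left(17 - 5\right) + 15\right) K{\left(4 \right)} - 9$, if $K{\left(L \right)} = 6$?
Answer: $153$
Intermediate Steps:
$\left(\left(17 - 5\right) + 15\right) K{\left(4 \right)} - 9 = \left(\left(17 - 5\right) + 15\right) 6 - 9 = \left(12 + 15\right) 6 - 9 = 27 \cdot 6 - 9 = 162 - 9 = 153$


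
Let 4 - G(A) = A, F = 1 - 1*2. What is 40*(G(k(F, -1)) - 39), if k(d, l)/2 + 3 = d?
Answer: -1080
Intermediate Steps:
F = -1 (F = 1 - 2 = -1)
k(d, l) = -6 + 2*d
G(A) = 4 - A
40*(G(k(F, -1)) - 39) = 40*((4 - (-6 + 2*(-1))) - 39) = 40*((4 - (-6 - 2)) - 39) = 40*((4 - 1*(-8)) - 39) = 40*((4 + 8) - 39) = 40*(12 - 39) = 40*(-27) = -1080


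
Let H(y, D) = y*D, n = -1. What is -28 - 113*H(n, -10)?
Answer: -1158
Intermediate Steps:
H(y, D) = D*y
-28 - 113*H(n, -10) = -28 - (-1130)*(-1) = -28 - 113*10 = -28 - 1130 = -1158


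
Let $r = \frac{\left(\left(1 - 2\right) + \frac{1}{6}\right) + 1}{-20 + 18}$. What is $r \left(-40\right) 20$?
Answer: $\frac{200}{3} \approx 66.667$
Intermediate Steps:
$r = - \frac{1}{12}$ ($r = \frac{\left(-1 + \frac{1}{6}\right) + 1}{-2} = \left(- \frac{5}{6} + 1\right) \left(- \frac{1}{2}\right) = \frac{1}{6} \left(- \frac{1}{2}\right) = - \frac{1}{12} \approx -0.083333$)
$r \left(-40\right) 20 = \left(- \frac{1}{12}\right) \left(-40\right) 20 = \frac{10}{3} \cdot 20 = \frac{200}{3}$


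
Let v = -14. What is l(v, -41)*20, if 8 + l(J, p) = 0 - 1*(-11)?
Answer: 60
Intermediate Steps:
l(J, p) = 3 (l(J, p) = -8 + (0 - 1*(-11)) = -8 + (0 + 11) = -8 + 11 = 3)
l(v, -41)*20 = 3*20 = 60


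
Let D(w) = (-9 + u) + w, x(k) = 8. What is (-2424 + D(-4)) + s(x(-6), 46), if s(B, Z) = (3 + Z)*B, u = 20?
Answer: -2025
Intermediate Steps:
s(B, Z) = B*(3 + Z)
D(w) = 11 + w (D(w) = (-9 + 20) + w = 11 + w)
(-2424 + D(-4)) + s(x(-6), 46) = (-2424 + (11 - 4)) + 8*(3 + 46) = (-2424 + 7) + 8*49 = -2417 + 392 = -2025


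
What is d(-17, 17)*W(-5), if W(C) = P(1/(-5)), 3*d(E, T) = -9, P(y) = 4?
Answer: -12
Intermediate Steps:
d(E, T) = -3 (d(E, T) = (1/3)*(-9) = -3)
W(C) = 4
d(-17, 17)*W(-5) = -3*4 = -12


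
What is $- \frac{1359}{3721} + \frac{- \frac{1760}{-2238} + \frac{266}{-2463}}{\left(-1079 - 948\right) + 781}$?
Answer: $- \frac{259660839398}{709904134639} \approx -0.36577$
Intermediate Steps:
$- \frac{1359}{3721} + \frac{- \frac{1760}{-2238} + \frac{266}{-2463}}{\left(-1079 - 948\right) + 781} = \left(-1359\right) \frac{1}{3721} + \frac{\left(-1760\right) \left(- \frac{1}{2238}\right) + 266 \left(- \frac{1}{2463}\right)}{\left(-1079 - 948\right) + 781} = - \frac{1359}{3721} + \frac{\frac{880}{1119} - \frac{266}{2463}}{-2027 + 781} = - \frac{1359}{3721} + \frac{207754}{306233 \left(-1246\right)} = - \frac{1359}{3721} + \frac{207754}{306233} \left(- \frac{1}{1246}\right) = - \frac{1359}{3721} - \frac{103877}{190783159} = - \frac{259660839398}{709904134639}$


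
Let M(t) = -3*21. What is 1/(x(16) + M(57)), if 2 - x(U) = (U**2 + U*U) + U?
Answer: -1/589 ≈ -0.0016978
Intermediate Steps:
M(t) = -63
x(U) = 2 - U - 2*U**2 (x(U) = 2 - ((U**2 + U*U) + U) = 2 - ((U**2 + U**2) + U) = 2 - (2*U**2 + U) = 2 - (U + 2*U**2) = 2 + (-U - 2*U**2) = 2 - U - 2*U**2)
1/(x(16) + M(57)) = 1/((2 - 1*16 - 2*16**2) - 63) = 1/((2 - 16 - 2*256) - 63) = 1/((2 - 16 - 512) - 63) = 1/(-526 - 63) = 1/(-589) = -1/589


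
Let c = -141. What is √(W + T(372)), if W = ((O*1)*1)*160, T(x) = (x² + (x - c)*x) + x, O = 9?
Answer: 2*√82758 ≈ 575.35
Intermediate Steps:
T(x) = x + x² + x*(141 + x) (T(x) = (x² + (x - 1*(-141))*x) + x = (x² + (x + 141)*x) + x = (x² + (141 + x)*x) + x = (x² + x*(141 + x)) + x = x + x² + x*(141 + x))
W = 1440 (W = ((9*1)*1)*160 = (9*1)*160 = 9*160 = 1440)
√(W + T(372)) = √(1440 + 2*372*(71 + 372)) = √(1440 + 2*372*443) = √(1440 + 329592) = √331032 = 2*√82758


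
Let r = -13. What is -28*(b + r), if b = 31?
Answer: -504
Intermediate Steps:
-28*(b + r) = -28*(31 - 13) = -28*18 = -504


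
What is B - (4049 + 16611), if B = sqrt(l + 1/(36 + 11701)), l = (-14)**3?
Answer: -20660 + I*sqrt(3124013719)/1067 ≈ -20660.0 + 52.383*I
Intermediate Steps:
l = -2744
B = I*sqrt(3124013719)/1067 (B = sqrt(-2744 + 1/(36 + 11701)) = sqrt(-2744 + 1/11737) = sqrt(-32206327/11737) = I*sqrt(3124013719)/1067 ≈ 52.383*I)
B - (4049 + 16611) = I*sqrt(3124013719)/1067 - (4049 + 16611) = I*sqrt(3124013719)/1067 - 1*20660 = I*sqrt(3124013719)/1067 - 20660 = -20660 + I*sqrt(3124013719)/1067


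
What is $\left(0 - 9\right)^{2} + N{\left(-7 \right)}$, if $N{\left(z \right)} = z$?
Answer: $74$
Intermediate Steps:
$\left(0 - 9\right)^{2} + N{\left(-7 \right)} = \left(0 - 9\right)^{2} - 7 = \left(-9\right)^{2} - 7 = 81 - 7 = 74$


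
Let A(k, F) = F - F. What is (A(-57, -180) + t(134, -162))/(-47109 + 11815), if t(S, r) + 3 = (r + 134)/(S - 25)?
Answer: 355/3847046 ≈ 9.2279e-5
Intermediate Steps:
A(k, F) = 0
t(S, r) = -3 + (134 + r)/(-25 + S) (t(S, r) = -3 + (r + 134)/(S - 25) = -3 + (134 + r)/(-25 + S))
(A(-57, -180) + t(134, -162))/(-47109 + 11815) = (0 + (209 - 162 - 3*134)/(-25 + 134))/(-47109 + 11815) = (0 + (209 - 162 - 402)/109)/(-35294) = (0 + (1/109)*(-355))*(-1/35294) = (0 - 355/109)*(-1/35294) = -355/109*(-1/35294) = 355/3847046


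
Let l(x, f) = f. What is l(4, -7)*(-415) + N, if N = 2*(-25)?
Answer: 2855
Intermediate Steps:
N = -50
l(4, -7)*(-415) + N = -7*(-415) - 50 = 2905 - 50 = 2855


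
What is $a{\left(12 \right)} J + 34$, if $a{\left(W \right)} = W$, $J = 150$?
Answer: $1834$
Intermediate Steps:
$a{\left(12 \right)} J + 34 = 12 \cdot 150 + 34 = 1800 + 34 = 1834$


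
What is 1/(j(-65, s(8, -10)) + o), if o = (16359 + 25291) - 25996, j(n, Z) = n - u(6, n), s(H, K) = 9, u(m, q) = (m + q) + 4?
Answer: 1/15644 ≈ 6.3922e-5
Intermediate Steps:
u(m, q) = 4 + m + q
j(n, Z) = -10 (j(n, Z) = n - (4 + 6 + n) = n - (10 + n) = n + (-10 - n) = -10)
o = 15654 (o = 41650 - 25996 = 15654)
1/(j(-65, s(8, -10)) + o) = 1/(-10 + 15654) = 1/15644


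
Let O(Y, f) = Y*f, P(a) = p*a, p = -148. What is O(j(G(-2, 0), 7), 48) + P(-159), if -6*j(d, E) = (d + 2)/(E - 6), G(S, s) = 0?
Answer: 23516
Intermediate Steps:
P(a) = -148*a
j(d, E) = -(2 + d)/(6*(-6 + E)) (j(d, E) = -(d + 2)/(6*(E - 6)) = -(2 + d)/(6*(-6 + E)))
O(j(G(-2, 0), 7), 48) + P(-159) = ((-2 - 1*0)/(6*(-6 + 7)))*48 - 148*(-159) = ((⅙)*(-2 + 0)/1)*48 + 23532 = ((⅙)*1*(-2))*48 + 23532 = -⅓*48 + 23532 = -16 + 23532 = 23516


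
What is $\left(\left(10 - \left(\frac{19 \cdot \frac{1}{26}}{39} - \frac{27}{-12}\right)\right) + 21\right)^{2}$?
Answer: $\frac{3395043289}{4112784} \approx 825.49$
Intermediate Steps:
$\left(\left(10 - \left(\frac{19 \cdot \frac{1}{26}}{39} - \frac{27}{-12}\right)\right) + 21\right)^{2} = \left(\left(10 - \left(19 \cdot \frac{1}{26} \cdot \frac{1}{39} - - \frac{9}{4}\right)\right) + 21\right)^{2} = \left(\left(10 - \left(\frac{19}{26} \cdot \frac{1}{39} + \frac{9}{4}\right)\right) + 21\right)^{2} = \left(\left(10 - \left(\frac{19}{1014} + \frac{9}{4}\right)\right) + 21\right)^{2} = \left(\left(10 - \frac{4601}{2028}\right) + 21\right)^{2} = \left(\frac{15679}{2028} + 21\right)^{2} = \left(\frac{58267}{2028}\right)^{2} = \frac{3395043289}{4112784}$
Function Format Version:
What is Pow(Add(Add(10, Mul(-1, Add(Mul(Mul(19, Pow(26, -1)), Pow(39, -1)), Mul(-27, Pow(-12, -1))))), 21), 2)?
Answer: Rational(3395043289, 4112784) ≈ 825.49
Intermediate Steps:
Pow(Add(Add(10, Mul(-1, Add(Mul(Mul(19, Pow(26, -1)), Pow(39, -1)), Mul(-27, Pow(-12, -1))))), 21), 2) = Pow(Add(Add(10, Mul(-1, Add(Mul(Mul(19, Rational(1, 26)), Rational(1, 39)), Mul(-27, Rational(-1, 12))))), 21), 2) = Pow(Add(Add(10, Mul(-1, Add(Mul(Rational(19, 26), Rational(1, 39)), Rational(9, 4)))), 21), 2) = Pow(Add(Add(10, Mul(-1, Add(Rational(19, 1014), Rational(9, 4)))), 21), 2) = Pow(Add(Add(10, Mul(-1, Rational(4601, 2028))), 21), 2) = Pow(Add(Add(10, Rational(-4601, 2028)), 21), 2) = Pow(Add(Rational(15679, 2028), 21), 2) = Pow(Rational(58267, 2028), 2) = Rational(3395043289, 4112784)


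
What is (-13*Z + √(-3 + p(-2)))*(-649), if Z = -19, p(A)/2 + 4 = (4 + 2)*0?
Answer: -160303 - 649*I*√11 ≈ -1.603e+5 - 2152.5*I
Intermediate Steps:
p(A) = -8 (p(A) = -8 + 2*((4 + 2)*0) = -8 + 2*(6*0) = -8 + 2*0 = -8 + 0 = -8)
(-13*Z + √(-3 + p(-2)))*(-649) = (-13*(-19) + √(-3 - 8))*(-649) = (247 + √(-11))*(-649) = (247 + I*√11)*(-649) = -160303 - 649*I*√11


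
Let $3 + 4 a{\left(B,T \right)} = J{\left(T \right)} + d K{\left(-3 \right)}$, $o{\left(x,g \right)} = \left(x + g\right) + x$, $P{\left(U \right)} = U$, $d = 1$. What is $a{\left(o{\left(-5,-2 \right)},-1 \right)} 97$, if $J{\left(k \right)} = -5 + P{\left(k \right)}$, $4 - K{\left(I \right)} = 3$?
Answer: $-194$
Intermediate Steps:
$K{\left(I \right)} = 1$ ($K{\left(I \right)} = 4 - 3 = 1$)
$J{\left(k \right)} = -5 + k$
$o{\left(x,g \right)} = g + 2 x$ ($o{\left(x,g \right)} = \left(g + x\right) + x = g + 2 x$)
$a{\left(B,T \right)} = - \frac{7}{4} + \frac{T}{4}$ ($a{\left(B,T \right)} = - \frac{3}{4} + \frac{\left(-5 + T\right) + 1 \cdot 1}{4} = - \frac{3}{4} + \frac{\left(-5 + T\right) + 1}{4} = - \frac{3}{4} + \frac{-4 + T}{4} = - \frac{3}{4} + \left(-1 + \frac{T}{4}\right) = - \frac{7}{4} + \frac{T}{4}$)
$a{\left(o{\left(-5,-2 \right)},-1 \right)} 97 = \left(- \frac{7}{4} + \frac{1}{4} \left(-1\right)\right) 97 = \left(- \frac{7}{4} - \frac{1}{4}\right) 97 = \left(-2\right) 97 = -194$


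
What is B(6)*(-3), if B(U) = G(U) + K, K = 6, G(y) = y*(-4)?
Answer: 54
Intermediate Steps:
G(y) = -4*y
B(U) = 6 - 4*U (B(U) = -4*U + 6 = 6 - 4*U)
B(6)*(-3) = (6 - 4*6)*(-3) = (6 - 24)*(-3) = -18*(-3) = 54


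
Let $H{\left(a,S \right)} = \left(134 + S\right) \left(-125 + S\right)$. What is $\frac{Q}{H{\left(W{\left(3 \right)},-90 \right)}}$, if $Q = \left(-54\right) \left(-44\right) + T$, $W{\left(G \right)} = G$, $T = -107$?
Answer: $- \frac{2269}{9460} \approx -0.23985$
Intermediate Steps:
$H{\left(a,S \right)} = \left(-125 + S\right) \left(134 + S\right)$
$Q = 2269$ ($Q = \left(-54\right) \left(-44\right) - 107 = 2376 - 107 = 2269$)
$\frac{Q}{H{\left(W{\left(3 \right)},-90 \right)}} = \frac{2269}{-16750 + \left(-90\right)^{2} + 9 \left(-90\right)} = \frac{2269}{-16750 + 8100 - 810} = \frac{2269}{-9460} = 2269 \left(- \frac{1}{9460}\right) = - \frac{2269}{9460}$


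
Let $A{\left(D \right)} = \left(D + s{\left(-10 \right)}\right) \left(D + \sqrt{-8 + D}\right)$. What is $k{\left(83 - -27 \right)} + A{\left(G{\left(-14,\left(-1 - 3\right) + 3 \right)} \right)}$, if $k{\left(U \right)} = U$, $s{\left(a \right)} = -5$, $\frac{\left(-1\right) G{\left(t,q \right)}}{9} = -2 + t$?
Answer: $20126 + 278 \sqrt{34} \approx 21747.0$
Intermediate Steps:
$G{\left(t,q \right)} = 18 - 9 t$ ($G{\left(t,q \right)} = - 9 \left(-2 + t\right) = 18 - 9 t$)
$A{\left(D \right)} = \left(-5 + D\right) \left(D + \sqrt{-8 + D}\right)$ ($A{\left(D \right)} = \left(D - 5\right) \left(D + \sqrt{-8 + D}\right) = \left(-5 + D\right) \left(D + \sqrt{-8 + D}\right)$)
$k{\left(83 - -27 \right)} + A{\left(G{\left(-14,\left(-1 - 3\right) + 3 \right)} \right)} = \left(83 - -27\right) - \left(- \left(18 - -126\right)^{2} + 5 \sqrt{-8 + \left(18 - -126\right)} + 5 \left(18 - -126\right) - \left(18 - -126\right) \sqrt{-8 + \left(18 - -126\right)}\right) = \left(83 + 27\right) - \left(- \left(18 + 126\right)^{2} + 5 \sqrt{-8 + \left(18 + 126\right)} + 5 \left(18 + 126\right) - \left(18 + 126\right) \sqrt{-8 + \left(18 + 126\right)}\right) = 110 + \left(144^{2} - 720 - 5 \sqrt{-8 + 144} + 144 \sqrt{-8 + 144}\right) = 110 + \left(20736 - 720 - 5 \sqrt{136} + 144 \sqrt{136}\right) = 110 + \left(20736 - 720 - 5 \cdot 2 \sqrt{34} + 144 \cdot 2 \sqrt{34}\right) = 110 + \left(20736 - 720 - 10 \sqrt{34} + 288 \sqrt{34}\right) = 110 + \left(20016 + 278 \sqrt{34}\right) = 20126 + 278 \sqrt{34}$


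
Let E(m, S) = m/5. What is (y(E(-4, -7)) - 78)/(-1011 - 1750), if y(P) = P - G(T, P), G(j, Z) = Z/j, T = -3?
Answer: 1186/41415 ≈ 0.028637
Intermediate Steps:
E(m, S) = m/5 (E(m, S) = m*(⅕) = m/5)
y(P) = 4*P/3 (y(P) = P - P/(-3) = P - P*(-1)/3 = P - (-1)*P/3 = P + P/3 = 4*P/3)
(y(E(-4, -7)) - 78)/(-1011 - 1750) = (4*((⅕)*(-4))/3 - 78)/(-1011 - 1750) = ((4/3)*(-⅘) - 78)/(-2761) = (-16/15 - 78)*(-1/2761) = -1186/15*(-1/2761) = 1186/41415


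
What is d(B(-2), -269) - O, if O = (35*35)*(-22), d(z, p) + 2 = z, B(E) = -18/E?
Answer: 26957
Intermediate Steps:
d(z, p) = -2 + z
O = -26950 (O = 1225*(-22) = -26950)
d(B(-2), -269) - O = (-2 - 18/(-2)) - 1*(-26950) = (-2 - 18*(-½)) + 26950 = (-2 + 9) + 26950 = 7 + 26950 = 26957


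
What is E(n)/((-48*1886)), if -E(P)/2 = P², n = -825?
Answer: 226875/15088 ≈ 15.037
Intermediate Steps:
E(P) = -2*P²
E(n)/((-48*1886)) = (-2*(-825)²)/((-48*1886)) = -2*680625/(-90528) = -1361250*(-1/90528) = 226875/15088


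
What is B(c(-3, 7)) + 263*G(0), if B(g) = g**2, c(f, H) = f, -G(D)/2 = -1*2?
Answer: 1061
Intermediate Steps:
G(D) = 4 (G(D) = -(-2)*2 = -2*(-2) = 4)
B(c(-3, 7)) + 263*G(0) = (-3)**2 + 263*4 = 9 + 1052 = 1061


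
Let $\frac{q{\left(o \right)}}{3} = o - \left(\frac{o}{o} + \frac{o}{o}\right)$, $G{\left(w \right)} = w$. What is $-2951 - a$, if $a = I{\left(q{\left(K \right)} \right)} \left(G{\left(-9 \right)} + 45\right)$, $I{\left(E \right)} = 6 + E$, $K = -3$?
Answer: $-2627$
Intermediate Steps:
$q{\left(o \right)} = -6 + 3 o$ ($q{\left(o \right)} = 3 \left(o - \left(\frac{o}{o} + \frac{o}{o}\right)\right) = 3 \left(o - \left(1 + 1\right)\right) = 3 \left(o - 2\right) = 3 \left(-2 + o\right) = -6 + 3 o$)
$a = -324$ ($a = \left(6 + \left(-6 + 3 \left(-3\right)\right)\right) \left(-9 + 45\right) = \left(6 - 15\right) 36 = \left(-9\right) 36 = -324$)
$-2951 - a = -2951 - -324 = -2951 + 324 = -2627$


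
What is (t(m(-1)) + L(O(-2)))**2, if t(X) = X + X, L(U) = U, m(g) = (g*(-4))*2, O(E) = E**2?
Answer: 400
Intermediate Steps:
m(g) = -8*g (m(g) = -4*g*2 = -8*g)
t(X) = 2*X
(t(m(-1)) + L(O(-2)))**2 = (2*(-8*(-1)) + (-2)**2)**2 = (2*8 + 4)**2 = (16 + 4)**2 = 20**2 = 400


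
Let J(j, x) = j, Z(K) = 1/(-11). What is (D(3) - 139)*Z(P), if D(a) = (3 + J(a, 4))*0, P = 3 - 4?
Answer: 139/11 ≈ 12.636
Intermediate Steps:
P = -1
Z(K) = -1/11
D(a) = 0 (D(a) = (3 + a)*0 = 0)
(D(3) - 139)*Z(P) = (0 - 139)*(-1/11) = -139*(-1/11) = 139/11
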